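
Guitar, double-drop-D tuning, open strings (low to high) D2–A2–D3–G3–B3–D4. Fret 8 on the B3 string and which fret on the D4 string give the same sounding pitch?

5

Fret 8 on B3 is MIDI 59 + 8 = 67 (G4). On the D4 string (open MIDI 62), that pitch is 67 − 62 = fret 5.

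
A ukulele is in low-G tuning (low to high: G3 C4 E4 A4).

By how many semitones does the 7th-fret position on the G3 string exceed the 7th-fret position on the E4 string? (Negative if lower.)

G3 at fret 7 → D4 (MIDI 62); E4 at fret 7 → B4 (MIDI 71).
62 − 71 = -9, so the two pitches are 9 semitones apart.

-9 semitones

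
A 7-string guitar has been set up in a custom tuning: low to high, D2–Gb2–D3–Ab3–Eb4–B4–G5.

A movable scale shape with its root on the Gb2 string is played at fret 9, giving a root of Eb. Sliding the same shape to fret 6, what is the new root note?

Moving from fret 9 to fret 6 shifts the root by -3 semitones.
Eb down 3 semitones is C.

C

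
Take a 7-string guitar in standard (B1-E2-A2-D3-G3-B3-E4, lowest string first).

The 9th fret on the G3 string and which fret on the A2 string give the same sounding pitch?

G3 at fret 9 is G3 + 9 semitones = E4.
The open A2 string is 10 semitones below the open G3, so the same pitch on the A2 string lies at fret 9 + 10 = 19.

19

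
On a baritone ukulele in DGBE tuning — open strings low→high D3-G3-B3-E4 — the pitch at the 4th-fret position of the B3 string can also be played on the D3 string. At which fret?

Fret 4 on B3 is MIDI 59 + 4 = 63 (D#4). On the D3 string (open MIDI 50), that pitch is 63 − 50 = fret 13.

13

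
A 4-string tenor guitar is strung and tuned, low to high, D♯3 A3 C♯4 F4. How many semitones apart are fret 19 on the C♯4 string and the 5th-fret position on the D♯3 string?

24 semitones

C♯4 at fret 19 → G♯5 (MIDI 80); D♯3 at fret 5 → G♯3 (MIDI 56).
80 − 56 = 24, so the two pitches are 24 semitones apart, with G♯5 the higher.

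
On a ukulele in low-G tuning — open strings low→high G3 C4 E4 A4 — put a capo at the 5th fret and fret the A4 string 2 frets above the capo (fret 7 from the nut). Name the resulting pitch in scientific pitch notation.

E5

The capo raises the open A4 by 5 semitones to D5; fretting 2 more gives A4 + 5 + 2 = A4 + 7 semitones = E5.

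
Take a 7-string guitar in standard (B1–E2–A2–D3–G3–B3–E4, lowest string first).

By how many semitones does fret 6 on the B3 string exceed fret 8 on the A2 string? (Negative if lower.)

12 semitones

B3 at fret 6 → F4 (MIDI 65); A2 at fret 8 → F3 (MIDI 53).
65 − 53 = 12, so the two pitches are 12 semitones apart.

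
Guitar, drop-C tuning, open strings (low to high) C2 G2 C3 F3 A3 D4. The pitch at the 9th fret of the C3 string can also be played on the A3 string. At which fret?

0

C3 at fret 9 is C3 + 9 semitones = A3.
The open A3 string is 9 semitones above the open C3, so the same pitch on the A3 string lies at fret 9 − 9 = 0.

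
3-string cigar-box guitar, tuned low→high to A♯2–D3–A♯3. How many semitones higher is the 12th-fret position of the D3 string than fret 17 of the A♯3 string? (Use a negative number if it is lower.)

D3 at fret 12 → D4 (MIDI 62); A♯3 at fret 17 → D♯5 (MIDI 75).
62 − 75 = -13, so the two pitches are 13 semitones apart.

-13 semitones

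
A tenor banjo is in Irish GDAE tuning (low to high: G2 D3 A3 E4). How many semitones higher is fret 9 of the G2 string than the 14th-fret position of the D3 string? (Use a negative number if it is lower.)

-12 semitones

G2 at fret 9 → E3 (MIDI 52); D3 at fret 14 → E4 (MIDI 64).
52 − 64 = -12, so the two pitches are 12 semitones apart.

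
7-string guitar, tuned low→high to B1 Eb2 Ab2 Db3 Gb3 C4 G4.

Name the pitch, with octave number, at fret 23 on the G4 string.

G4 is MIDI 67. Adding 23 gives 90, which is Gb6.
(Equivalently spelled F#6.)

Gb6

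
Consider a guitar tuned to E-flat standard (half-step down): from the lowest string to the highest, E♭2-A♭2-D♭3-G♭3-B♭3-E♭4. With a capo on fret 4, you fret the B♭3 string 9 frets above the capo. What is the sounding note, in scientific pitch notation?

The capo raises the open B♭3 by 4 semitones to D4; fretting 9 more gives B♭3 + 4 + 9 = B♭3 + 13 semitones = B4.

B4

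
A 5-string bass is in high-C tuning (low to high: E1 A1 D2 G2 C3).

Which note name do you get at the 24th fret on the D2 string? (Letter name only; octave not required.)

D2 is MIDI 38. Adding 24 gives 62; 62 mod 12 = 2, i.e. D.

D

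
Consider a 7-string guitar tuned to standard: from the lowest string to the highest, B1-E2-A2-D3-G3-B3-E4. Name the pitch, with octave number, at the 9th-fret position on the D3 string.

B3

The open D3 string plus 9 semitones: D–D#–E–F–F#–G–G#–A–A#–B.
No B→C boundary is crossed, so the octave stays at 3.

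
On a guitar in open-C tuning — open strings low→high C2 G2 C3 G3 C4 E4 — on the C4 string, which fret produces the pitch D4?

D4 is 2 semitones above the open C4 (C–C#–D), so it sits at fret 2.

2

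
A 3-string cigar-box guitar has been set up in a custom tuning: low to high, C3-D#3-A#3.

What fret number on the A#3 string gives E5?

18

E5 is 18 semitones above the open A#3 (A#–B–C–C#–…–D–D#–E), so it sits at fret 18.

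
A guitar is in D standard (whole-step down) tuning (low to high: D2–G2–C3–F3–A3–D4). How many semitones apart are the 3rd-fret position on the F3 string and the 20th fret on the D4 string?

26 semitones

F3 at fret 3 → G♯3 (MIDI 56); D4 at fret 20 → A♯5 (MIDI 82).
56 − 82 = -26, so the two pitches are 26 semitones apart, with A♯5 the higher.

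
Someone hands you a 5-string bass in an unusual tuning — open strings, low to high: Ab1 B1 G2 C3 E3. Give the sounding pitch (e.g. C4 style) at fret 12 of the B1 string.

B2

The open B1 string plus 12 semitones: B–C–Db–D–…–A–Bb–B.
The walk passes from B into C once, so the octave number goes from 1 to 2.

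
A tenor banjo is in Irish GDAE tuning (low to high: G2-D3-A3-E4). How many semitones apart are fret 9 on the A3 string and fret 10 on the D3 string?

6 semitones

A3 at fret 9 → F#4 (MIDI 66); D3 at fret 10 → C4 (MIDI 60).
66 − 60 = 6, so the two pitches are 6 semitones apart, with F#4 the higher.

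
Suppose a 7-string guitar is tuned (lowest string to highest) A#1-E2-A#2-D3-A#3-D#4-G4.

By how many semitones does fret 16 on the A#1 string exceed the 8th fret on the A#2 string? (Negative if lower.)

A#1 at fret 16 → D3 (MIDI 50); A#2 at fret 8 → F#3 (MIDI 54).
50 − 54 = -4, so the two pitches are 4 semitones apart.

-4 semitones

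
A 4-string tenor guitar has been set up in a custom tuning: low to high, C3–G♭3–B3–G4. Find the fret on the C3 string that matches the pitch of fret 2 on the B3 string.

Fret 2 on B3 is MIDI 59 + 2 = 61 (D♭4). On the C3 string (open MIDI 48), that pitch is 61 − 48 = fret 13.

13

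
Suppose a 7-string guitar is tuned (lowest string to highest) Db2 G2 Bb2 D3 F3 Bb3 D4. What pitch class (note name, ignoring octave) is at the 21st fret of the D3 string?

B

Each fret is one semitone, so D3 + 21 = B.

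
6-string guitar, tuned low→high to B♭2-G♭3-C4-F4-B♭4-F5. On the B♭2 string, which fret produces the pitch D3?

D3 is 4 semitones above the open B♭2 (Bb–B–C–Db–D), so it sits at fret 4.

4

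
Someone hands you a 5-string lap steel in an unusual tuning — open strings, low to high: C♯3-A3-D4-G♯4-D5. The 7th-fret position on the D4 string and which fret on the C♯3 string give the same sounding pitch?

20

D4 at fret 7 is D4 + 7 semitones = A4.
The open C♯3 string is 13 semitones below the open D4, so the same pitch on the C♯3 string lies at fret 7 + 13 = 20.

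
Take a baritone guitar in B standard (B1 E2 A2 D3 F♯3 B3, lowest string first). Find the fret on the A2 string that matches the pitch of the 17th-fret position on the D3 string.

D3 at fret 17 is D3 + 17 semitones = G4.
The open A2 string is 5 semitones below the open D3, so the same pitch on the A2 string lies at fret 17 + 5 = 22.

22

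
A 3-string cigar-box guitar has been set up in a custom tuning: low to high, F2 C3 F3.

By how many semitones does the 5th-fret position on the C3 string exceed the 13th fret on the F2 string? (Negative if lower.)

-1 semitone

C3 at fret 5 → F3 (MIDI 53); F2 at fret 13 → Gb3 (MIDI 54).
53 − 54 = -1, so the two pitches are 1 semitone apart.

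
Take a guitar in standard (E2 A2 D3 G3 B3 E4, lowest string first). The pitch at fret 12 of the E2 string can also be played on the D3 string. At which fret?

E2 at fret 12 is E2 + 12 semitones = E3.
The open D3 string is 10 semitones above the open E2, so the same pitch on the D3 string lies at fret 12 − 10 = 2.

2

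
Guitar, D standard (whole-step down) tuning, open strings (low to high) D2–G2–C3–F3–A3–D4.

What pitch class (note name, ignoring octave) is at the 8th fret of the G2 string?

Each fret is one semitone, so G2 + 8 = D#.
(Equivalently spelled Eb.)

D#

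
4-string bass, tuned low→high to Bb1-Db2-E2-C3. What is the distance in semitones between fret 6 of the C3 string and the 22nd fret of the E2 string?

8 semitones

C3 at fret 6 → Gb3 (MIDI 54); E2 at fret 22 → D4 (MIDI 62).
54 − 62 = -8, so the two pitches are 8 semitones apart, with D4 the higher.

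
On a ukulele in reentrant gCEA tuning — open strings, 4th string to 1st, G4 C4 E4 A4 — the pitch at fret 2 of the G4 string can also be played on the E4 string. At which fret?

G4 at fret 2 is G4 + 2 semitones = A4.
The open E4 string is 3 semitones below the open G4, so the same pitch on the E4 string lies at fret 2 + 3 = 5.

5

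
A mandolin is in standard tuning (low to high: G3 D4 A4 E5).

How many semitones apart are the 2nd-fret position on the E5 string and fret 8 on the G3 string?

E5 at fret 2 → F♯5 (MIDI 78); G3 at fret 8 → D♯4 (MIDI 63).
78 − 63 = 15, so the two pitches are 15 semitones apart, with F♯5 the higher.

15 semitones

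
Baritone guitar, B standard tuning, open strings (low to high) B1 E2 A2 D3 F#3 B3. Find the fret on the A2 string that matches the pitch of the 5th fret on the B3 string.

19

Fret 5 on B3 is MIDI 59 + 5 = 64 (E4). On the A2 string (open MIDI 45), that pitch is 64 − 45 = fret 19.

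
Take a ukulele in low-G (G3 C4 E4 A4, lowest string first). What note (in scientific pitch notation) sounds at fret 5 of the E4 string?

A4

Each fret is one semitone, so E4 + 5 = A4.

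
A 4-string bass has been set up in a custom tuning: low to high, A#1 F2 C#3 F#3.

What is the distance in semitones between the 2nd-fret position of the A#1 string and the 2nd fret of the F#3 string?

20 semitones

A#1 at fret 2 → C2 (MIDI 36); F#3 at fret 2 → G#3 (MIDI 56).
36 − 56 = -20, so the two pitches are 20 semitones apart, with G#3 the higher.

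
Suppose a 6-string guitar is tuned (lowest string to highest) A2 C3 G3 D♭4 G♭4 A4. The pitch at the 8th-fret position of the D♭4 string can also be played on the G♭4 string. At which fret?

3

Fret 8 on D♭4 is MIDI 61 + 8 = 69 (A4). On the G♭4 string (open MIDI 66), that pitch is 69 − 66 = fret 3.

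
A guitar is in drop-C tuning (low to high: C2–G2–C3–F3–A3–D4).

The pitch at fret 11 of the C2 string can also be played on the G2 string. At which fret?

C2 at fret 11 is C2 + 11 semitones = B2.
The open G2 string is 7 semitones above the open C2, so the same pitch on the G2 string lies at fret 11 − 7 = 4.

4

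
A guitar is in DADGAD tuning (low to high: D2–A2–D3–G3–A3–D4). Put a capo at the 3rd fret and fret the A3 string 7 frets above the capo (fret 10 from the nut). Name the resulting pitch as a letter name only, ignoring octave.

G

The capo raises the open A3 by 3 semitones to C4; fretting 7 more gives A3 + 3 + 7 = A3 + 10 semitones, landing on G.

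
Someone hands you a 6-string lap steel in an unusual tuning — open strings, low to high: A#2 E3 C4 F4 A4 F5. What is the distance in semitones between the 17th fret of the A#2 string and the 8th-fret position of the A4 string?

14 semitones

A#2 at fret 17 → D#4 (MIDI 63); A4 at fret 8 → F5 (MIDI 77).
63 − 77 = -14, so the two pitches are 14 semitones apart, with F5 the higher.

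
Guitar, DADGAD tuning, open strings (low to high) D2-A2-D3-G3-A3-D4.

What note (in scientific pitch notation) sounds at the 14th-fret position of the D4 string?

E5

D4 is MIDI 62. Adding 14 gives 76, which is E5.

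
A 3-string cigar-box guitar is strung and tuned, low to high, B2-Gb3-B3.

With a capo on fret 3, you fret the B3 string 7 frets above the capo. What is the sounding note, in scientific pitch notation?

A4

The capo raises the open B3 by 3 semitones to D4; fretting 7 more gives B3 + 3 + 7 = B3 + 10 semitones = A4.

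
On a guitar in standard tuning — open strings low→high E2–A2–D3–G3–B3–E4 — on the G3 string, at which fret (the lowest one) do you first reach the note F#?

11

From G3, count semitones up the chromatic scale until reaching F#: G–G#–A–A#–…–E–F–F# — 11 steps.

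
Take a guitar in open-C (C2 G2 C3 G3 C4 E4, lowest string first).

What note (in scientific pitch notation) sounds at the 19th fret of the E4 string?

E4 is MIDI 64. Adding 19 gives 83, which is B5.

B5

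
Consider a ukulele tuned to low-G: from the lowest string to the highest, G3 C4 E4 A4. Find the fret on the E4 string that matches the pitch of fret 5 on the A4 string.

10

Fret 5 on A4 is MIDI 69 + 5 = 74 (D5). On the E4 string (open MIDI 64), that pitch is 74 − 64 = fret 10.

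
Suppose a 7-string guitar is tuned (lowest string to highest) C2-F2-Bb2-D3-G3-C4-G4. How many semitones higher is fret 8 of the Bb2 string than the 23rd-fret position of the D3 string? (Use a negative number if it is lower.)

-19 semitones

Bb2 at fret 8 → Gb3 (MIDI 54); D3 at fret 23 → Db5 (MIDI 73).
54 − 73 = -19, so the two pitches are 19 semitones apart.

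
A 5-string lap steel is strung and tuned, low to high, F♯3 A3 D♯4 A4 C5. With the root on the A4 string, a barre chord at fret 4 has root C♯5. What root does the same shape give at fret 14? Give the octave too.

B5

Moving from fret 4 to fret 14 shifts the root by 10 semitones.
C♯5 up 10 semitones is B5.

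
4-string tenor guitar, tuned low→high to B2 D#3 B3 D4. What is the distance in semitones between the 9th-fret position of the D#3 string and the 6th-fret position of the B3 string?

D#3 at fret 9 → C4 (MIDI 60); B3 at fret 6 → F4 (MIDI 65).
60 − 65 = -5, so the two pitches are 5 semitones apart, with F4 the higher.

5 semitones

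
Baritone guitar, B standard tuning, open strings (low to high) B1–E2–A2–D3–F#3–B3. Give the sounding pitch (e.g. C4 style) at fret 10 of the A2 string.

Each fret is one semitone, so A2 + 10 = G3.

G3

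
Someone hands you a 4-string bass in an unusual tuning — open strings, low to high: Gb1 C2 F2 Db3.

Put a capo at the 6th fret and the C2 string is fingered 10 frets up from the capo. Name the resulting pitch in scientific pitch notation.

The capo raises the open C2 by 6 semitones to Gb2; fretting 10 more gives C2 + 6 + 10 = C2 + 16 semitones = E3.

E3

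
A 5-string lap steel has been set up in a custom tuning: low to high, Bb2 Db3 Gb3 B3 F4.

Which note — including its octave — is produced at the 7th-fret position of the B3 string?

Gb4

Each fret is one semitone, so B3 + 7 = Gb4.
(Equivalently spelled F#4.)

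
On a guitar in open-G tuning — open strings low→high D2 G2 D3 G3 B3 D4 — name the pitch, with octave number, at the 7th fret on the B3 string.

Each fret is one semitone, so B3 + 7 = F#4.
(Equivalently spelled Gb4.)

F#4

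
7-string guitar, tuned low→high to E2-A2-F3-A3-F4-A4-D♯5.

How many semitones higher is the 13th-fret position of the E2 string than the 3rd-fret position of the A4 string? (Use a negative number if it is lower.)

E2 at fret 13 → F3 (MIDI 53); A4 at fret 3 → C5 (MIDI 72).
53 − 72 = -19, so the two pitches are 19 semitones apart.

-19 semitones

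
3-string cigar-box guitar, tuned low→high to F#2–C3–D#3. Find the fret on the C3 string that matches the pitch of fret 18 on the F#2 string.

12

Fret 18 on F#2 is MIDI 42 + 18 = 60 (C4). On the C3 string (open MIDI 48), that pitch is 60 − 48 = fret 12.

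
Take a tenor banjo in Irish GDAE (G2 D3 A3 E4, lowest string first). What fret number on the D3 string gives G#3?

6

G#3 is 6 semitones above the open D3 (D–D#–E–F–F#–G–G#), so it sits at fret 6.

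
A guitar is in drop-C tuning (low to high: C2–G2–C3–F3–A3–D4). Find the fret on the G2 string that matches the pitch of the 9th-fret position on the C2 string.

2

Fret 9 on C2 is MIDI 36 + 9 = 45 (A2). On the G2 string (open MIDI 43), that pitch is 45 − 43 = fret 2.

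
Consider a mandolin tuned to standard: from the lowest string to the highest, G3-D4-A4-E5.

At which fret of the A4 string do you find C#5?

4

C#5 is 4 semitones above the open A4 (A–A#–B–C–C#), so it sits at fret 4.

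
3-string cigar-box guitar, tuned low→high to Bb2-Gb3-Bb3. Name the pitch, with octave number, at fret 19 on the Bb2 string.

F4

Bb2 is MIDI 46. Adding 19 gives 65, which is F4.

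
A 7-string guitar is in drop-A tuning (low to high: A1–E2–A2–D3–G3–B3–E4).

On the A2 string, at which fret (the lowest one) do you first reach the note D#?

6

From A2, count semitones up the chromatic scale until reaching D#: A–A#–B–C–C#–D–D# — 6 steps.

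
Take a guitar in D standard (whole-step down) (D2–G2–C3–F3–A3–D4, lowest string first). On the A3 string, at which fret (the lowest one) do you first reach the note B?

2

From A3, count semitones up the chromatic scale until reaching B: A–A#–B — 2 steps.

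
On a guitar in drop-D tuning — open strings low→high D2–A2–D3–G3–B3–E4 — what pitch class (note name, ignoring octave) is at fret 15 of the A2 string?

The open A2 string plus 15 semitones: A–A#–B–C–…–A#–B–C.

C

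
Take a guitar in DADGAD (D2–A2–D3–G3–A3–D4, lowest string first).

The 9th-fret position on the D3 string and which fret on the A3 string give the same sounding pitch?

Fret 9 on D3 is MIDI 50 + 9 = 59 (B3). On the A3 string (open MIDI 57), that pitch is 59 − 57 = fret 2.

2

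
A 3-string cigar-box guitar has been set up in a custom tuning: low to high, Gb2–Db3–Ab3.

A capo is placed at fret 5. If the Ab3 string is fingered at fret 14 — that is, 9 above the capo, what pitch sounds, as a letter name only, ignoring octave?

The capo raises the open Ab3 by 5 semitones to Db4; fretting 9 more gives Ab3 + 5 + 9 = Ab3 + 14 semitones, landing on Bb.

Bb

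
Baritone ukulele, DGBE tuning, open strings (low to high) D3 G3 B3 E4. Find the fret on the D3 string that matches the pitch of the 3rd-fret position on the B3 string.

12

Fret 3 on B3 is MIDI 59 + 3 = 62 (D4). On the D3 string (open MIDI 50), that pitch is 62 − 50 = fret 12.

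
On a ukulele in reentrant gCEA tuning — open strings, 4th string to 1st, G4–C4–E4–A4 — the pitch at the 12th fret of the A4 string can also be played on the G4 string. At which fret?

14

A4 at fret 12 is A4 + 12 semitones = A5.
The open G4 string is 2 semitones below the open A4, so the same pitch on the G4 string lies at fret 12 + 2 = 14.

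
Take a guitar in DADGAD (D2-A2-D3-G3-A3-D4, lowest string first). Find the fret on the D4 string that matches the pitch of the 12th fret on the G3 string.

Fret 12 on G3 is MIDI 55 + 12 = 67 (G4). On the D4 string (open MIDI 62), that pitch is 67 − 62 = fret 5.

5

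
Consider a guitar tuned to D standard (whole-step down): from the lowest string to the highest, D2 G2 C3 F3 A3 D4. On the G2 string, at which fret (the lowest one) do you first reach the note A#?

From G2, count semitones up the chromatic scale until reaching A#: G–G#–A–A# — 3 steps.

3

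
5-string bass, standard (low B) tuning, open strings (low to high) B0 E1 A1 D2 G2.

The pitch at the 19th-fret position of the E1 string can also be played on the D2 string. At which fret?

9

E1 at fret 19 is E1 + 19 semitones = B2.
The open D2 string is 10 semitones above the open E1, so the same pitch on the D2 string lies at fret 19 − 10 = 9.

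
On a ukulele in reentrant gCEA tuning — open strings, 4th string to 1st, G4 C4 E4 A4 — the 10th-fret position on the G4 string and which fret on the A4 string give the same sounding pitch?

8

G4 at fret 10 is G4 + 10 semitones = F5.
The open A4 string is 2 semitones above the open G4, so the same pitch on the A4 string lies at fret 10 − 2 = 8.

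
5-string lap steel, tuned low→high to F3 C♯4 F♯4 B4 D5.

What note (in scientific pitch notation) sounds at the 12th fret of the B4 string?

The open B4 string plus 12 semitones: B–C–C#–D–…–A–A#–B.
The walk passes from B into C once, so the octave number goes from 4 to 5.

B5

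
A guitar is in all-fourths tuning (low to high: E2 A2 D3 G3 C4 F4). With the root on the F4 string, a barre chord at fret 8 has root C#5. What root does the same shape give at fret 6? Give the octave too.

B4

Moving from fret 8 to fret 6 shifts the root by -2 semitones.
C#5 down 2 semitones is B4.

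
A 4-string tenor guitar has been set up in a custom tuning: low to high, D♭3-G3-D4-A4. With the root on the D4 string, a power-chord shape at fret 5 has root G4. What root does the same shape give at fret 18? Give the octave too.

Moving from fret 5 to fret 18 shifts the root by 13 semitones.
G4 up 13 semitones is A♭5.

A♭5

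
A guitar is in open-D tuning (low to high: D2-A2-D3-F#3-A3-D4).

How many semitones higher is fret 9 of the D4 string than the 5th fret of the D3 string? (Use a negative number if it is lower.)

16 semitones

D4 at fret 9 → B4 (MIDI 71); D3 at fret 5 → G3 (MIDI 55).
71 − 55 = 16, so the two pitches are 16 semitones apart.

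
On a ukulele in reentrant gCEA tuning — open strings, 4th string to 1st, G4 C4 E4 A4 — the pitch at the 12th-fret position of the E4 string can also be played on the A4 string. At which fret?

Fret 12 on E4 is MIDI 64 + 12 = 76 (E5). On the A4 string (open MIDI 69), that pitch is 76 − 69 = fret 7.

7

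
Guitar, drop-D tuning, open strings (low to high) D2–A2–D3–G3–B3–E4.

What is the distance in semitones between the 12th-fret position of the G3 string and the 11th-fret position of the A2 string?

G3 at fret 12 → G4 (MIDI 67); A2 at fret 11 → G#3 (MIDI 56).
67 − 56 = 11, so the two pitches are 11 semitones apart, with G4 the higher.

11 semitones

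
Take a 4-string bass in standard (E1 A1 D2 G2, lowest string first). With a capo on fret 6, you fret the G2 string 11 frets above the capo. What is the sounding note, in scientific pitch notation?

C4

The capo raises the open G2 by 6 semitones to C#3; fretting 11 more gives G2 + 6 + 11 = G2 + 17 semitones = C4.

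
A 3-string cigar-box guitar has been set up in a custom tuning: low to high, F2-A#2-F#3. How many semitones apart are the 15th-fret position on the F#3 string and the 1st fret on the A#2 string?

22 semitones

F#3 at fret 15 → A4 (MIDI 69); A#2 at fret 1 → B2 (MIDI 47).
69 − 47 = 22, so the two pitches are 22 semitones apart, with A4 the higher.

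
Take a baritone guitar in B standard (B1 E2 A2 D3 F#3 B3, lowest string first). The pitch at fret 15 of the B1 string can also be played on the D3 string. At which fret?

B1 at fret 15 is B1 + 15 semitones = D3.
The open D3 string is 15 semitones above the open B1, so the same pitch on the D3 string lies at fret 15 − 15 = 0.

0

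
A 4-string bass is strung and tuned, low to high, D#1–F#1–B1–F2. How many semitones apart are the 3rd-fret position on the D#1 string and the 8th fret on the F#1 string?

D#1 at fret 3 → F#1 (MIDI 30); F#1 at fret 8 → D2 (MIDI 38).
30 − 38 = -8, so the two pitches are 8 semitones apart, with D2 the higher.

8 semitones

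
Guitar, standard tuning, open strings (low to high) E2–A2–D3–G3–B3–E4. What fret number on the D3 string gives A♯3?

8

A♯3 is 8 semitones above the open D3 (D–D#–E–F–F#–G–G#–A–A#), so it sits at fret 8.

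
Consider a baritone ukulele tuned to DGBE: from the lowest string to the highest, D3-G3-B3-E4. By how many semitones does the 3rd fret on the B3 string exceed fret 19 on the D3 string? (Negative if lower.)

B3 at fret 3 → D4 (MIDI 62); D3 at fret 19 → A4 (MIDI 69).
62 − 69 = -7, so the two pitches are 7 semitones apart.

-7 semitones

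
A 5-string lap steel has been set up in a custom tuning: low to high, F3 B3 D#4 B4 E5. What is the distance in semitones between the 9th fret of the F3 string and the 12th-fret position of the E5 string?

26 semitones

F3 at fret 9 → D4 (MIDI 62); E5 at fret 12 → E6 (MIDI 88).
62 − 88 = -26, so the two pitches are 26 semitones apart, with E6 the higher.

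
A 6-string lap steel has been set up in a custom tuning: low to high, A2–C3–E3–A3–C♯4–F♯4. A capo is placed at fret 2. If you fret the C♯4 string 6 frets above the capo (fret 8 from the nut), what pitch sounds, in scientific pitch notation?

The capo raises the open C♯4 by 2 semitones to D♯4; fretting 6 more gives C♯4 + 2 + 6 = C♯4 + 8 semitones = A4.

A4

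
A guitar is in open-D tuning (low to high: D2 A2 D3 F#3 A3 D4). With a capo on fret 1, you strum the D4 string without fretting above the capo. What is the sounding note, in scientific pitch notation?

D#4

The capo raises the open D4 by 1 semitone to D#4; fretting 0 more gives D4 + 1 + 0 = D4 + 1 semitone = D#4.
(Also written Eb.)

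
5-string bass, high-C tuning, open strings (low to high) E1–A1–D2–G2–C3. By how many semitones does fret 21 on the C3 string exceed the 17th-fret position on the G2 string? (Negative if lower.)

C3 at fret 21 → A4 (MIDI 69); G2 at fret 17 → C4 (MIDI 60).
69 − 60 = 9, so the two pitches are 9 semitones apart.

9 semitones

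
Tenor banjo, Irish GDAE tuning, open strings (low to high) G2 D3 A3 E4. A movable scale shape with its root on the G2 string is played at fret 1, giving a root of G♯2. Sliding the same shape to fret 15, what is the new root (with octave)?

Moving from fret 1 to fret 15 shifts the root by 14 semitones.
G♯2 up 14 semitones is A♯3.

A♯3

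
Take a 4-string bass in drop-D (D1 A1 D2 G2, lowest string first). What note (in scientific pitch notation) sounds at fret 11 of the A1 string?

G#2

Each fret is one semitone, so A1 + 11 = G#2.
(Equivalently spelled Ab2.)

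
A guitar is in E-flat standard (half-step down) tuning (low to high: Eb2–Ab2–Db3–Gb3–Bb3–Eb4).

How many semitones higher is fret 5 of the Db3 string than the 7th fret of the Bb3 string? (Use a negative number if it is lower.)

-11 semitones

Db3 at fret 5 → Gb3 (MIDI 54); Bb3 at fret 7 → F4 (MIDI 65).
54 − 65 = -11, so the two pitches are 11 semitones apart.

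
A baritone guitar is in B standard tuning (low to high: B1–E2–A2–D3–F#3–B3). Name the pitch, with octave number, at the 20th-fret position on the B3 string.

Each fret is one semitone, so B3 + 20 = G5.

G5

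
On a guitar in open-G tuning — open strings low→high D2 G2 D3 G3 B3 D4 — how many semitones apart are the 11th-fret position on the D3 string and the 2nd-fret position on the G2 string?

D3 at fret 11 → C#4 (MIDI 61); G2 at fret 2 → A2 (MIDI 45).
61 − 45 = 16, so the two pitches are 16 semitones apart, with C#4 the higher.

16 semitones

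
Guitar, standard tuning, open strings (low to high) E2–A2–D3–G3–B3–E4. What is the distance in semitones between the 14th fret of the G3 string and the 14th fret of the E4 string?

G3 at fret 14 → A4 (MIDI 69); E4 at fret 14 → F♯5 (MIDI 78).
69 − 78 = -9, so the two pitches are 9 semitones apart, with F♯5 the higher.

9 semitones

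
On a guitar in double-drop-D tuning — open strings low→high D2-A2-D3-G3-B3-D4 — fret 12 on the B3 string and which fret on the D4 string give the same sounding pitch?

Fret 12 on B3 is MIDI 59 + 12 = 71 (B4). On the D4 string (open MIDI 62), that pitch is 71 − 62 = fret 9.

9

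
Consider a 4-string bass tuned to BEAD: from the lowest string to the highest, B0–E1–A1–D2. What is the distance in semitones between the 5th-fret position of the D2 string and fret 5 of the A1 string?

D2 at fret 5 → G2 (MIDI 43); A1 at fret 5 → D2 (MIDI 38).
43 − 38 = 5, so the two pitches are 5 semitones apart, with G2 the higher.

5 semitones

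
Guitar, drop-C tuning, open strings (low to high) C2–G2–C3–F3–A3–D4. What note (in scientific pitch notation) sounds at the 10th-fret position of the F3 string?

D#4

F3 is MIDI 53. Adding 10 gives 63, which is D#4.
(Equivalently spelled Eb4.)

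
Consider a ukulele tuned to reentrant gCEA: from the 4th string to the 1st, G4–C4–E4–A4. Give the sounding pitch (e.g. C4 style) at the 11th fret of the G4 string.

The open G4 string plus 11 semitones: G–G#–A–A#–…–E–F–F#.
The walk passes from B into C once, so the octave number goes from 4 to 5.
(Equivalently spelled G♭5.)

F♯5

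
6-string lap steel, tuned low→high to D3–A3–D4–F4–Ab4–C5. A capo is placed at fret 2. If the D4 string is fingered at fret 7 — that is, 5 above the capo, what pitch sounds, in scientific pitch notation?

A4

The capo raises the open D4 by 2 semitones to E4; fretting 5 more gives D4 + 2 + 5 = D4 + 7 semitones = A4.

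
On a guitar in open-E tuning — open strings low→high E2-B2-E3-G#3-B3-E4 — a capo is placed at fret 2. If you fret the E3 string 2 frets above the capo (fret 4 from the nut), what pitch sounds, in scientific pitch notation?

G#3

The capo raises the open E3 by 2 semitones to F#3; fretting 2 more gives E3 + 2 + 2 = E3 + 4 semitones = G#3.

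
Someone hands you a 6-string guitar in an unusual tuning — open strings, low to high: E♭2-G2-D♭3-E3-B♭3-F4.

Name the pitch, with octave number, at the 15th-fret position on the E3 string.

G4

Each fret is one semitone, so E3 + 15 = G4.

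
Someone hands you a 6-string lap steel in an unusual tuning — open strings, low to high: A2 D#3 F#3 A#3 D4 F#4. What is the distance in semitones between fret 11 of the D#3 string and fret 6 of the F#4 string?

10 semitones

D#3 at fret 11 → D4 (MIDI 62); F#4 at fret 6 → C5 (MIDI 72).
62 − 72 = -10, so the two pitches are 10 semitones apart, with C5 the higher.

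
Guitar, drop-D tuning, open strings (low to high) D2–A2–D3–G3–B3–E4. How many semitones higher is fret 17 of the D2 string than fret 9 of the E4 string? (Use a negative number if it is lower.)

-18 semitones

D2 at fret 17 → G3 (MIDI 55); E4 at fret 9 → C#5 (MIDI 73).
55 − 73 = -18, so the two pitches are 18 semitones apart.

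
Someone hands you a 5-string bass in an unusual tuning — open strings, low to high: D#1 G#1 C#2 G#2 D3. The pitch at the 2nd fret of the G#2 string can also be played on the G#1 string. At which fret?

G#2 at fret 2 is G#2 + 2 semitones = A#2.
The open G#1 string is 12 semitones below the open G#2, so the same pitch on the G#1 string lies at fret 2 + 12 = 14.

14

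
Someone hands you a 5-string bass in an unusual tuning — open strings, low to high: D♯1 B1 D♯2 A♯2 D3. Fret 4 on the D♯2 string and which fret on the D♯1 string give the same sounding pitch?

D♯2 at fret 4 is D♯2 + 4 semitones = G2.
The open D♯1 string is 12 semitones below the open D♯2, so the same pitch on the D♯1 string lies at fret 4 + 12 = 16.

16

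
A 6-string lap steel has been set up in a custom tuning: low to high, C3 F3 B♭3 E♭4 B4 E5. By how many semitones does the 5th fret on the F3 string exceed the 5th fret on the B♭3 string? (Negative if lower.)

F3 at fret 5 → B♭3 (MIDI 58); B♭3 at fret 5 → E♭4 (MIDI 63).
58 − 63 = -5, so the two pitches are 5 semitones apart.

-5 semitones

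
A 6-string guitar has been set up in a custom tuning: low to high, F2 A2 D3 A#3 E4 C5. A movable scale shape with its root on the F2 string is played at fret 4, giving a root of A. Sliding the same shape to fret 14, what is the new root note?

Moving from fret 4 to fret 14 shifts the root by 10 semitones.
A up 10 semitones is G.

G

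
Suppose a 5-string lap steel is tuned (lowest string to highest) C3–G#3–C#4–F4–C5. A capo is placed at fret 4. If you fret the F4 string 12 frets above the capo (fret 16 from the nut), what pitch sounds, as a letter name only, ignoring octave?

A

The capo raises the open F4 by 4 semitones to A4; fretting 12 more gives F4 + 4 + 12 = F4 + 16 semitones, landing on A.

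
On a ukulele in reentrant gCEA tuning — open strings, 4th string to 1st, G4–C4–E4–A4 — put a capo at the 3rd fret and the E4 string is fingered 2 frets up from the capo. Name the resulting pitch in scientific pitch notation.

The capo raises the open E4 by 3 semitones to G4; fretting 2 more gives E4 + 3 + 2 = E4 + 5 semitones = A4.

A4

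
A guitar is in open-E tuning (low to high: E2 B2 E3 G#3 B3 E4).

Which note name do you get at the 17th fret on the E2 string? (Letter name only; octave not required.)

Each fret is one semitone, so E2 + 17 = A.

A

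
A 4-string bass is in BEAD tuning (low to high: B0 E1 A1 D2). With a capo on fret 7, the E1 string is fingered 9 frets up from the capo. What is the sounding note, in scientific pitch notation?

G♯2

The capo raises the open E1 by 7 semitones to B1; fretting 9 more gives E1 + 7 + 9 = E1 + 16 semitones = G♯2.
(Also written A♭.)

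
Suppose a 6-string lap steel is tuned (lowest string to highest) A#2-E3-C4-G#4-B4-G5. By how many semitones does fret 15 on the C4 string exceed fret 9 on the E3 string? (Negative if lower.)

C4 at fret 15 → D#5 (MIDI 75); E3 at fret 9 → C#4 (MIDI 61).
75 − 61 = 14, so the two pitches are 14 semitones apart.

14 semitones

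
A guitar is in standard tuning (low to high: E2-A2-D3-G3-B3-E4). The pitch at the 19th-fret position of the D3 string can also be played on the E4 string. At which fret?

5

D3 at fret 19 is D3 + 19 semitones = A4.
The open E4 string is 14 semitones above the open D3, so the same pitch on the E4 string lies at fret 19 − 14 = 5.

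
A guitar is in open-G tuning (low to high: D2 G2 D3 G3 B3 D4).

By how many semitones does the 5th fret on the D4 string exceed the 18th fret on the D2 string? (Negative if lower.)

11 semitones

D4 at fret 5 → G4 (MIDI 67); D2 at fret 18 → G#3 (MIDI 56).
67 − 56 = 11, so the two pitches are 11 semitones apart.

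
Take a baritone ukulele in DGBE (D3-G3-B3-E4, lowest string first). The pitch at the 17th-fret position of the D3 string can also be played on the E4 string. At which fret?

3

Fret 17 on D3 is MIDI 50 + 17 = 67 (G4). On the E4 string (open MIDI 64), that pitch is 67 − 64 = fret 3.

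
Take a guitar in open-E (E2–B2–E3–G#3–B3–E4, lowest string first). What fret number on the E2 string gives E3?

12

E3 is 12 semitones above the open E2 (E–F–F#–G–…–D–D#–E), so it sits at fret 12.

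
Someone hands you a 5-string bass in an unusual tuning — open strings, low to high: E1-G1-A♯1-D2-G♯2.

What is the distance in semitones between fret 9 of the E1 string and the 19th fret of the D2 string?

E1 at fret 9 → C♯2 (MIDI 37); D2 at fret 19 → A3 (MIDI 57).
37 − 57 = -20, so the two pitches are 20 semitones apart, with A3 the higher.

20 semitones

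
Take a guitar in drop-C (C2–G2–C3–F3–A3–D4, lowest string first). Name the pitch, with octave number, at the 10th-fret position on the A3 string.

A3 is MIDI 57. Adding 10 gives 67, which is G4.

G4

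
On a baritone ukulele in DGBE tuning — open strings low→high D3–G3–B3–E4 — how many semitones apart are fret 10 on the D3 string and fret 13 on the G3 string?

D3 at fret 10 → C4 (MIDI 60); G3 at fret 13 → G♯4 (MIDI 68).
60 − 68 = -8, so the two pitches are 8 semitones apart, with G♯4 the higher.

8 semitones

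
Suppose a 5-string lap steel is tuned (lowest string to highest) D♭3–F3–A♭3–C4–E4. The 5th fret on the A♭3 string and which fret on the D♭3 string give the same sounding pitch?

12

A♭3 at fret 5 is A♭3 + 5 semitones = D♭4.
The open D♭3 string is 7 semitones below the open A♭3, so the same pitch on the D♭3 string lies at fret 5 + 7 = 12.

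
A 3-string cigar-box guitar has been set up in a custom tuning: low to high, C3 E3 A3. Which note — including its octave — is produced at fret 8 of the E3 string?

C4

E3 is MIDI 52. Adding 8 gives 60, which is C4.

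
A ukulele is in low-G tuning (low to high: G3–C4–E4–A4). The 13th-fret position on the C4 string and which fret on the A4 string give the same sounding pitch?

4

C4 at fret 13 is C4 + 13 semitones = C♯5.
The open A4 string is 9 semitones above the open C4, so the same pitch on the A4 string lies at fret 13 − 9 = 4.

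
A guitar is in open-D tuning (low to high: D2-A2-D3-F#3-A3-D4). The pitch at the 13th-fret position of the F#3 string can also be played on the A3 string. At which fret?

F#3 at fret 13 is F#3 + 13 semitones = G4.
The open A3 string is 3 semitones above the open F#3, so the same pitch on the A3 string lies at fret 13 − 3 = 10.

10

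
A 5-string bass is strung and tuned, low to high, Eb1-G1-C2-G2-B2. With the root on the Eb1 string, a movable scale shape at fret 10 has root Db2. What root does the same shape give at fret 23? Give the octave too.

D3

Moving from fret 10 to fret 23 shifts the root by 13 semitones.
Db2 up 13 semitones is D3.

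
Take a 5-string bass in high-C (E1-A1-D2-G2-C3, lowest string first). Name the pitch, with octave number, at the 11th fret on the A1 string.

G#2

A1 is MIDI 33. Adding 11 gives 44, which is G#2.
(Equivalently spelled Ab2.)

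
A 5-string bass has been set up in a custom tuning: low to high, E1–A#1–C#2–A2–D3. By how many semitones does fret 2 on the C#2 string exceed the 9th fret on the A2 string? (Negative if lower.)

-15 semitones

C#2 at fret 2 → D#2 (MIDI 39); A2 at fret 9 → F#3 (MIDI 54).
39 − 54 = -15, so the two pitches are 15 semitones apart.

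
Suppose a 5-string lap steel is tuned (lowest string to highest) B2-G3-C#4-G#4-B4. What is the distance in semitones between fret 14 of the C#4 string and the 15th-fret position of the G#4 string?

8 semitones

C#4 at fret 14 → D#5 (MIDI 75); G#4 at fret 15 → B5 (MIDI 83).
75 − 83 = -8, so the two pitches are 8 semitones apart, with B5 the higher.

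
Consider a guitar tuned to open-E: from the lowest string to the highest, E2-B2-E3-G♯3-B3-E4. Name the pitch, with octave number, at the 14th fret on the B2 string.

B2 is MIDI 47. Adding 14 gives 61, which is C♯4.
(Equivalently spelled D♭4.)

C♯4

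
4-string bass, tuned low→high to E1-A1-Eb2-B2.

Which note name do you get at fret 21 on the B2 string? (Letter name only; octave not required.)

The open B2 string plus 21 semitones: B–C–Db–D–…–Gb–G–Ab.

Ab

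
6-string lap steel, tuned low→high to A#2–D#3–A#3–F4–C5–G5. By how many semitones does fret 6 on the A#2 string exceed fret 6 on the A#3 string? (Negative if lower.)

A#2 at fret 6 → E3 (MIDI 52); A#3 at fret 6 → E4 (MIDI 64).
52 − 64 = -12, so the two pitches are 12 semitones apart.

-12 semitones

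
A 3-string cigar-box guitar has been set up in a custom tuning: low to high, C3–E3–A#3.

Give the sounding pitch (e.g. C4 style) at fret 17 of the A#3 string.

D#5

A#3 is MIDI 58. Adding 17 gives 75, which is D#5.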